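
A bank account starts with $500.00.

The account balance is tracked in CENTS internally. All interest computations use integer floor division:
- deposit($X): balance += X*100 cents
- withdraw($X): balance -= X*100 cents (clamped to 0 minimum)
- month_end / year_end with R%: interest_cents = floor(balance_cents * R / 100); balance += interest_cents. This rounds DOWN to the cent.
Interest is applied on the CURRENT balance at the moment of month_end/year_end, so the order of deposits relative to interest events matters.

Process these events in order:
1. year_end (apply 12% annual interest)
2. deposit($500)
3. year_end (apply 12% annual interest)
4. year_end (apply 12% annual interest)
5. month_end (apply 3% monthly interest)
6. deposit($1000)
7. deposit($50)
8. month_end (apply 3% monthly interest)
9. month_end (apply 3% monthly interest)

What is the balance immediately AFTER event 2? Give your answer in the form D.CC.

Answer: 1060.00

Derivation:
After 1 (year_end (apply 12% annual interest)): balance=$560.00 total_interest=$60.00
After 2 (deposit($500)): balance=$1060.00 total_interest=$60.00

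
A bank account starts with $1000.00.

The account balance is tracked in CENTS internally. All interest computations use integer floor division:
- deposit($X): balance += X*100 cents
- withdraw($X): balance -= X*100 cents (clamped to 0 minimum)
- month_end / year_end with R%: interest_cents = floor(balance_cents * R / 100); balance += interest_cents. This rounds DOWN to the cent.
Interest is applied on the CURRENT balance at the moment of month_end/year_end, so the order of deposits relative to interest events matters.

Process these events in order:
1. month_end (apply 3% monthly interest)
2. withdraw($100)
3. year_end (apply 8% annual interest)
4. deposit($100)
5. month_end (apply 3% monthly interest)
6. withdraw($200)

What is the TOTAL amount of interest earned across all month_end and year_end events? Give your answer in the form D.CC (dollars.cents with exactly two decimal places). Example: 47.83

After 1 (month_end (apply 3% monthly interest)): balance=$1030.00 total_interest=$30.00
After 2 (withdraw($100)): balance=$930.00 total_interest=$30.00
After 3 (year_end (apply 8% annual interest)): balance=$1004.40 total_interest=$104.40
After 4 (deposit($100)): balance=$1104.40 total_interest=$104.40
After 5 (month_end (apply 3% monthly interest)): balance=$1137.53 total_interest=$137.53
After 6 (withdraw($200)): balance=$937.53 total_interest=$137.53

Answer: 137.53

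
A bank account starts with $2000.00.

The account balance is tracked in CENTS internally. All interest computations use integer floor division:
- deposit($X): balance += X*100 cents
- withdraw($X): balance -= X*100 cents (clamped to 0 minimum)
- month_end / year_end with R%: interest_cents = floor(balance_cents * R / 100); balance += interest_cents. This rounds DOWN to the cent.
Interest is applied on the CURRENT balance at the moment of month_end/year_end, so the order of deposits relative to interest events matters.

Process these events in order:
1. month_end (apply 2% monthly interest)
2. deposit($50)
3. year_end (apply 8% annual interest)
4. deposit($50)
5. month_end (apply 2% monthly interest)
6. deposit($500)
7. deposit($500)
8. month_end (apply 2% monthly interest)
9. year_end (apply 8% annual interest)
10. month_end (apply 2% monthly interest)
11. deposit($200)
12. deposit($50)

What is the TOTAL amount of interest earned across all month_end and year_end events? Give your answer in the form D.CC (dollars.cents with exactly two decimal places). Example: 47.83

Answer: 667.91

Derivation:
After 1 (month_end (apply 2% monthly interest)): balance=$2040.00 total_interest=$40.00
After 2 (deposit($50)): balance=$2090.00 total_interest=$40.00
After 3 (year_end (apply 8% annual interest)): balance=$2257.20 total_interest=$207.20
After 4 (deposit($50)): balance=$2307.20 total_interest=$207.20
After 5 (month_end (apply 2% monthly interest)): balance=$2353.34 total_interest=$253.34
After 6 (deposit($500)): balance=$2853.34 total_interest=$253.34
After 7 (deposit($500)): balance=$3353.34 total_interest=$253.34
After 8 (month_end (apply 2% monthly interest)): balance=$3420.40 total_interest=$320.40
After 9 (year_end (apply 8% annual interest)): balance=$3694.03 total_interest=$594.03
After 10 (month_end (apply 2% monthly interest)): balance=$3767.91 total_interest=$667.91
After 11 (deposit($200)): balance=$3967.91 total_interest=$667.91
After 12 (deposit($50)): balance=$4017.91 total_interest=$667.91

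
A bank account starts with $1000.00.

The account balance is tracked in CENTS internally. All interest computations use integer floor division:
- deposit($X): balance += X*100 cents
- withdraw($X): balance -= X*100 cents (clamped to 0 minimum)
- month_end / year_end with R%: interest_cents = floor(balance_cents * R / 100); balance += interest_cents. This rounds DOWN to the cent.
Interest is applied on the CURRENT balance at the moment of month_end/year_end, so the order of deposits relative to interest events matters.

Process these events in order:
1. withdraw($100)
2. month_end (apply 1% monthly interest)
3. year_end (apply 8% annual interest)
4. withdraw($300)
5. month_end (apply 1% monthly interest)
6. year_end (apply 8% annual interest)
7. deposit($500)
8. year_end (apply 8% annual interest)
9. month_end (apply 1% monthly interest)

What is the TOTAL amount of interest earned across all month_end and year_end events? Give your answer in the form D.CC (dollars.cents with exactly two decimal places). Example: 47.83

Answer: 256.52

Derivation:
After 1 (withdraw($100)): balance=$900.00 total_interest=$0.00
After 2 (month_end (apply 1% monthly interest)): balance=$909.00 total_interest=$9.00
After 3 (year_end (apply 8% annual interest)): balance=$981.72 total_interest=$81.72
After 4 (withdraw($300)): balance=$681.72 total_interest=$81.72
After 5 (month_end (apply 1% monthly interest)): balance=$688.53 total_interest=$88.53
After 6 (year_end (apply 8% annual interest)): balance=$743.61 total_interest=$143.61
After 7 (deposit($500)): balance=$1243.61 total_interest=$143.61
After 8 (year_end (apply 8% annual interest)): balance=$1343.09 total_interest=$243.09
After 9 (month_end (apply 1% monthly interest)): balance=$1356.52 total_interest=$256.52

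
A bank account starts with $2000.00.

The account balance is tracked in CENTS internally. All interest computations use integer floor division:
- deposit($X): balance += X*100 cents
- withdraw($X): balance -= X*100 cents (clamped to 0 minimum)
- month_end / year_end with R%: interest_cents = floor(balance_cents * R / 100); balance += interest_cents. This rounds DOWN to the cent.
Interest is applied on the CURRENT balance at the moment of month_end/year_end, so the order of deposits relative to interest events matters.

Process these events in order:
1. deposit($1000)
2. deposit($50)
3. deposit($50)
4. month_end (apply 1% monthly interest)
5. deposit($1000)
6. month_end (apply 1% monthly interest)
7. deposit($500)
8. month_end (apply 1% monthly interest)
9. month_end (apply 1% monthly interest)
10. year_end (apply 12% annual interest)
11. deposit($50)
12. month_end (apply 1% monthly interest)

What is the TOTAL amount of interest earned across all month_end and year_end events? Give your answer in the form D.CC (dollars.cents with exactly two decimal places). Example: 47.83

After 1 (deposit($1000)): balance=$3000.00 total_interest=$0.00
After 2 (deposit($50)): balance=$3050.00 total_interest=$0.00
After 3 (deposit($50)): balance=$3100.00 total_interest=$0.00
After 4 (month_end (apply 1% monthly interest)): balance=$3131.00 total_interest=$31.00
After 5 (deposit($1000)): balance=$4131.00 total_interest=$31.00
After 6 (month_end (apply 1% monthly interest)): balance=$4172.31 total_interest=$72.31
After 7 (deposit($500)): balance=$4672.31 total_interest=$72.31
After 8 (month_end (apply 1% monthly interest)): balance=$4719.03 total_interest=$119.03
After 9 (month_end (apply 1% monthly interest)): balance=$4766.22 total_interest=$166.22
After 10 (year_end (apply 12% annual interest)): balance=$5338.16 total_interest=$738.16
After 11 (deposit($50)): balance=$5388.16 total_interest=$738.16
After 12 (month_end (apply 1% monthly interest)): balance=$5442.04 total_interest=$792.04

Answer: 792.04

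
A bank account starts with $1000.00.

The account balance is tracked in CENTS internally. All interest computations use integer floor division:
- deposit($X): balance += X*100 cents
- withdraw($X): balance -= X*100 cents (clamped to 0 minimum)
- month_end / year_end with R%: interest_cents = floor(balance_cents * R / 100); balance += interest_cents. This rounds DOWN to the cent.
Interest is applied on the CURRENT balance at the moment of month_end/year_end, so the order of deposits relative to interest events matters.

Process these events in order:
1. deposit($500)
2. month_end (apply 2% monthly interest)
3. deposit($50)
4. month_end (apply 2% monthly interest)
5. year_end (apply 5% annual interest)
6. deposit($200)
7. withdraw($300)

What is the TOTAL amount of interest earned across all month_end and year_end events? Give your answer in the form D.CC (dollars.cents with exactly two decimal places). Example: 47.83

Answer: 142.18

Derivation:
After 1 (deposit($500)): balance=$1500.00 total_interest=$0.00
After 2 (month_end (apply 2% monthly interest)): balance=$1530.00 total_interest=$30.00
After 3 (deposit($50)): balance=$1580.00 total_interest=$30.00
After 4 (month_end (apply 2% monthly interest)): balance=$1611.60 total_interest=$61.60
After 5 (year_end (apply 5% annual interest)): balance=$1692.18 total_interest=$142.18
After 6 (deposit($200)): balance=$1892.18 total_interest=$142.18
After 7 (withdraw($300)): balance=$1592.18 total_interest=$142.18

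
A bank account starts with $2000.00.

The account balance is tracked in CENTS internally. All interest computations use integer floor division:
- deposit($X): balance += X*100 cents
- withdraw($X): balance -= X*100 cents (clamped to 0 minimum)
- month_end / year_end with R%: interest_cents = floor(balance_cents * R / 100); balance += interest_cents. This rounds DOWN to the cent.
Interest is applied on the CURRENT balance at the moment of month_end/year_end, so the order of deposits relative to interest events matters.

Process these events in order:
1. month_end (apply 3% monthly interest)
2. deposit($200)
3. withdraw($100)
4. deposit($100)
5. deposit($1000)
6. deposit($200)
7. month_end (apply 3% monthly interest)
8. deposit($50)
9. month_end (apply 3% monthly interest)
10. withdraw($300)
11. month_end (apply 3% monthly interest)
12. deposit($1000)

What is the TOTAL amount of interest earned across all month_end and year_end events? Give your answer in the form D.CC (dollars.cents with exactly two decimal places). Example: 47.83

Answer: 374.87

Derivation:
After 1 (month_end (apply 3% monthly interest)): balance=$2060.00 total_interest=$60.00
After 2 (deposit($200)): balance=$2260.00 total_interest=$60.00
After 3 (withdraw($100)): balance=$2160.00 total_interest=$60.00
After 4 (deposit($100)): balance=$2260.00 total_interest=$60.00
After 5 (deposit($1000)): balance=$3260.00 total_interest=$60.00
After 6 (deposit($200)): balance=$3460.00 total_interest=$60.00
After 7 (month_end (apply 3% monthly interest)): balance=$3563.80 total_interest=$163.80
After 8 (deposit($50)): balance=$3613.80 total_interest=$163.80
After 9 (month_end (apply 3% monthly interest)): balance=$3722.21 total_interest=$272.21
After 10 (withdraw($300)): balance=$3422.21 total_interest=$272.21
After 11 (month_end (apply 3% monthly interest)): balance=$3524.87 total_interest=$374.87
After 12 (deposit($1000)): balance=$4524.87 total_interest=$374.87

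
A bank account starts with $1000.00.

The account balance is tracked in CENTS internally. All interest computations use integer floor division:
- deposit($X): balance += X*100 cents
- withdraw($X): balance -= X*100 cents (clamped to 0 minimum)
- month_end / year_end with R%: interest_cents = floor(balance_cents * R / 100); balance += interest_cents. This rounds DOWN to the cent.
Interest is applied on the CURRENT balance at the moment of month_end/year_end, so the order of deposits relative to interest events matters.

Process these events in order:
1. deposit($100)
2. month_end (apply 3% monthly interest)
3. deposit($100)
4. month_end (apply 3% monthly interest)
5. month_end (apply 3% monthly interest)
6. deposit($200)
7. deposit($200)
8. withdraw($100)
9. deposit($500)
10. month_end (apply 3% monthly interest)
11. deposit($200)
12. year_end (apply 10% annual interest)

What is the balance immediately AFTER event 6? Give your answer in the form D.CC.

After 1 (deposit($100)): balance=$1100.00 total_interest=$0.00
After 2 (month_end (apply 3% monthly interest)): balance=$1133.00 total_interest=$33.00
After 3 (deposit($100)): balance=$1233.00 total_interest=$33.00
After 4 (month_end (apply 3% monthly interest)): balance=$1269.99 total_interest=$69.99
After 5 (month_end (apply 3% monthly interest)): balance=$1308.08 total_interest=$108.08
After 6 (deposit($200)): balance=$1508.08 total_interest=$108.08

Answer: 1508.08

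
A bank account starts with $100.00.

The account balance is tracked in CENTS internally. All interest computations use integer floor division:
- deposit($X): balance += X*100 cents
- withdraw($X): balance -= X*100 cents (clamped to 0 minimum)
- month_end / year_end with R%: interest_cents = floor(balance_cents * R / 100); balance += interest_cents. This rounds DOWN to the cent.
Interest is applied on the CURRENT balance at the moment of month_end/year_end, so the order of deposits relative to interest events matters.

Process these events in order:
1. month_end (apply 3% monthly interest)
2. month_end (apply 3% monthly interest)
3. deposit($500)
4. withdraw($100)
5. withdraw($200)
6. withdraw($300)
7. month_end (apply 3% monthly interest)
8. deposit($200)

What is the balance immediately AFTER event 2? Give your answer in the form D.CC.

Answer: 106.09

Derivation:
After 1 (month_end (apply 3% monthly interest)): balance=$103.00 total_interest=$3.00
After 2 (month_end (apply 3% monthly interest)): balance=$106.09 total_interest=$6.09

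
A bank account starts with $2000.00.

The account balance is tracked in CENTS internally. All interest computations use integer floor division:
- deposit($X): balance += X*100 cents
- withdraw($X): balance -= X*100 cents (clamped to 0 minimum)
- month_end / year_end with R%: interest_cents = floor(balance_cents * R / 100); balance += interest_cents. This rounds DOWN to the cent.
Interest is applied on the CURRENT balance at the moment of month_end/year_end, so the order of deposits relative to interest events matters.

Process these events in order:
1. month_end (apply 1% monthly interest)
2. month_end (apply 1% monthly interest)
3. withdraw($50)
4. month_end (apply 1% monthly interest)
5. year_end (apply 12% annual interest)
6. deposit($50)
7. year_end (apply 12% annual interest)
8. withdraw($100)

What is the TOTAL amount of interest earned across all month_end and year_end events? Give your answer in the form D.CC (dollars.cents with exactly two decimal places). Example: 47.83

After 1 (month_end (apply 1% monthly interest)): balance=$2020.00 total_interest=$20.00
After 2 (month_end (apply 1% monthly interest)): balance=$2040.20 total_interest=$40.20
After 3 (withdraw($50)): balance=$1990.20 total_interest=$40.20
After 4 (month_end (apply 1% monthly interest)): balance=$2010.10 total_interest=$60.10
After 5 (year_end (apply 12% annual interest)): balance=$2251.31 total_interest=$301.31
After 6 (deposit($50)): balance=$2301.31 total_interest=$301.31
After 7 (year_end (apply 12% annual interest)): balance=$2577.46 total_interest=$577.46
After 8 (withdraw($100)): balance=$2477.46 total_interest=$577.46

Answer: 577.46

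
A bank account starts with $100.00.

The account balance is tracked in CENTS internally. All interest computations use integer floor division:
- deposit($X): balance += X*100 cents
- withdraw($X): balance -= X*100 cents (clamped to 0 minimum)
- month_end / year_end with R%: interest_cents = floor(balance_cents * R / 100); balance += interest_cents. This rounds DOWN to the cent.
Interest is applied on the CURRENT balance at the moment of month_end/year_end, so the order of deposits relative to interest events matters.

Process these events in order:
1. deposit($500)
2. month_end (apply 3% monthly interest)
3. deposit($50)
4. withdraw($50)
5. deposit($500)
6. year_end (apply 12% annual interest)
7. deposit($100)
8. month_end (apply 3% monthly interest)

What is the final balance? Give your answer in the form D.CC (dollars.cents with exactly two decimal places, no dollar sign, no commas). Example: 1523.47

After 1 (deposit($500)): balance=$600.00 total_interest=$0.00
After 2 (month_end (apply 3% monthly interest)): balance=$618.00 total_interest=$18.00
After 3 (deposit($50)): balance=$668.00 total_interest=$18.00
After 4 (withdraw($50)): balance=$618.00 total_interest=$18.00
After 5 (deposit($500)): balance=$1118.00 total_interest=$18.00
After 6 (year_end (apply 12% annual interest)): balance=$1252.16 total_interest=$152.16
After 7 (deposit($100)): balance=$1352.16 total_interest=$152.16
After 8 (month_end (apply 3% monthly interest)): balance=$1392.72 total_interest=$192.72

Answer: 1392.72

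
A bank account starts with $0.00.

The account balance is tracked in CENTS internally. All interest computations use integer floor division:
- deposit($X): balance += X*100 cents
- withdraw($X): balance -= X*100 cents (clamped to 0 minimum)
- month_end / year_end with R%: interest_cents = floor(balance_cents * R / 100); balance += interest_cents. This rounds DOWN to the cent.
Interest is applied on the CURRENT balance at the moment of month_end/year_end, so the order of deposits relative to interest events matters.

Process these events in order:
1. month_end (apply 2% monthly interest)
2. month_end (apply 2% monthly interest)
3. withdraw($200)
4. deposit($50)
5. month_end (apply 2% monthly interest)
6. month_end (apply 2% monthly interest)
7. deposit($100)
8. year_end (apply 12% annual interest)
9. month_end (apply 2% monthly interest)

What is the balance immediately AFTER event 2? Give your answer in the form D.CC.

Answer: 0.00

Derivation:
After 1 (month_end (apply 2% monthly interest)): balance=$0.00 total_interest=$0.00
After 2 (month_end (apply 2% monthly interest)): balance=$0.00 total_interest=$0.00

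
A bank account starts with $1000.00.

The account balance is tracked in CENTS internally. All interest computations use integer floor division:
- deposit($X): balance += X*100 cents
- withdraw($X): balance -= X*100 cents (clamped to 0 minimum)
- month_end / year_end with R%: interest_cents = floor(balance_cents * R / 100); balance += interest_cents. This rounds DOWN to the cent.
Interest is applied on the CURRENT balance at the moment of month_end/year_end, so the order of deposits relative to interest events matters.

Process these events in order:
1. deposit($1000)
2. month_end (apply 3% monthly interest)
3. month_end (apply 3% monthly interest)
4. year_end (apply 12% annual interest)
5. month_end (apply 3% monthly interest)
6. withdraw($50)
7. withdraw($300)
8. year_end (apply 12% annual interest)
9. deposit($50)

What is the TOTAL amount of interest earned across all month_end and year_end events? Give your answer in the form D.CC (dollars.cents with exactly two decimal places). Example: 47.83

Answer: 699.42

Derivation:
After 1 (deposit($1000)): balance=$2000.00 total_interest=$0.00
After 2 (month_end (apply 3% monthly interest)): balance=$2060.00 total_interest=$60.00
After 3 (month_end (apply 3% monthly interest)): balance=$2121.80 total_interest=$121.80
After 4 (year_end (apply 12% annual interest)): balance=$2376.41 total_interest=$376.41
After 5 (month_end (apply 3% monthly interest)): balance=$2447.70 total_interest=$447.70
After 6 (withdraw($50)): balance=$2397.70 total_interest=$447.70
After 7 (withdraw($300)): balance=$2097.70 total_interest=$447.70
After 8 (year_end (apply 12% annual interest)): balance=$2349.42 total_interest=$699.42
After 9 (deposit($50)): balance=$2399.42 total_interest=$699.42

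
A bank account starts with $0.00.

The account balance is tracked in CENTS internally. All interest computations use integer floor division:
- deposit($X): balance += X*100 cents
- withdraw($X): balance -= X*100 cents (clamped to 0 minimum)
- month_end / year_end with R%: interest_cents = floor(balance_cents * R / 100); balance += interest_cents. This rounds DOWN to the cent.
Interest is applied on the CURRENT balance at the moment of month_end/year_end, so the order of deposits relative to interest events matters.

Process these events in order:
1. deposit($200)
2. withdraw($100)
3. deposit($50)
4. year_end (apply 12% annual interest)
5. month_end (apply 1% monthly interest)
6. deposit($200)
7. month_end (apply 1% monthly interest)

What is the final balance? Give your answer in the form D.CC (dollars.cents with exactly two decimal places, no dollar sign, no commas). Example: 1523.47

After 1 (deposit($200)): balance=$200.00 total_interest=$0.00
After 2 (withdraw($100)): balance=$100.00 total_interest=$0.00
After 3 (deposit($50)): balance=$150.00 total_interest=$0.00
After 4 (year_end (apply 12% annual interest)): balance=$168.00 total_interest=$18.00
After 5 (month_end (apply 1% monthly interest)): balance=$169.68 total_interest=$19.68
After 6 (deposit($200)): balance=$369.68 total_interest=$19.68
After 7 (month_end (apply 1% monthly interest)): balance=$373.37 total_interest=$23.37

Answer: 373.37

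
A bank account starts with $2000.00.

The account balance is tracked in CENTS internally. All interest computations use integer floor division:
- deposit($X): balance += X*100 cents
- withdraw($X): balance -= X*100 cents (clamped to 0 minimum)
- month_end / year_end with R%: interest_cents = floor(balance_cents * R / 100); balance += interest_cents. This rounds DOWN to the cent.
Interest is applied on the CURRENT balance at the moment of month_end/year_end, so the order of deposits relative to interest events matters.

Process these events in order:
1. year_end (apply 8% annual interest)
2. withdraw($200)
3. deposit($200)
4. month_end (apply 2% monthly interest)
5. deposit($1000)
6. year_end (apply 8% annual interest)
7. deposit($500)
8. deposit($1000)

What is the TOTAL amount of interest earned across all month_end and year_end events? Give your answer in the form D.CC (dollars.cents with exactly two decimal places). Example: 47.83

After 1 (year_end (apply 8% annual interest)): balance=$2160.00 total_interest=$160.00
After 2 (withdraw($200)): balance=$1960.00 total_interest=$160.00
After 3 (deposit($200)): balance=$2160.00 total_interest=$160.00
After 4 (month_end (apply 2% monthly interest)): balance=$2203.20 total_interest=$203.20
After 5 (deposit($1000)): balance=$3203.20 total_interest=$203.20
After 6 (year_end (apply 8% annual interest)): balance=$3459.45 total_interest=$459.45
After 7 (deposit($500)): balance=$3959.45 total_interest=$459.45
After 8 (deposit($1000)): balance=$4959.45 total_interest=$459.45

Answer: 459.45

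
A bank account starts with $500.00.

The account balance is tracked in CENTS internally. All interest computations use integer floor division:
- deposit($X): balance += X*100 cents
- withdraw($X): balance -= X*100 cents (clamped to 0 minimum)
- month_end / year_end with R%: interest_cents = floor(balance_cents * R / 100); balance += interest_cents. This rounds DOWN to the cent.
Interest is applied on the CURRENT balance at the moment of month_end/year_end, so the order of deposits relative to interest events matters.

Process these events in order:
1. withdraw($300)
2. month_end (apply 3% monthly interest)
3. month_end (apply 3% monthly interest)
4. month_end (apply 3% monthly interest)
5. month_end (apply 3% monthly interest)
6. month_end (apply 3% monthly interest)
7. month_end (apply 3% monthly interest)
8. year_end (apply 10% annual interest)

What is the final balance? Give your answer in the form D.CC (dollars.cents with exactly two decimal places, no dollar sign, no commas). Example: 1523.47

Answer: 262.66

Derivation:
After 1 (withdraw($300)): balance=$200.00 total_interest=$0.00
After 2 (month_end (apply 3% monthly interest)): balance=$206.00 total_interest=$6.00
After 3 (month_end (apply 3% monthly interest)): balance=$212.18 total_interest=$12.18
After 4 (month_end (apply 3% monthly interest)): balance=$218.54 total_interest=$18.54
After 5 (month_end (apply 3% monthly interest)): balance=$225.09 total_interest=$25.09
After 6 (month_end (apply 3% monthly interest)): balance=$231.84 total_interest=$31.84
After 7 (month_end (apply 3% monthly interest)): balance=$238.79 total_interest=$38.79
After 8 (year_end (apply 10% annual interest)): balance=$262.66 total_interest=$62.66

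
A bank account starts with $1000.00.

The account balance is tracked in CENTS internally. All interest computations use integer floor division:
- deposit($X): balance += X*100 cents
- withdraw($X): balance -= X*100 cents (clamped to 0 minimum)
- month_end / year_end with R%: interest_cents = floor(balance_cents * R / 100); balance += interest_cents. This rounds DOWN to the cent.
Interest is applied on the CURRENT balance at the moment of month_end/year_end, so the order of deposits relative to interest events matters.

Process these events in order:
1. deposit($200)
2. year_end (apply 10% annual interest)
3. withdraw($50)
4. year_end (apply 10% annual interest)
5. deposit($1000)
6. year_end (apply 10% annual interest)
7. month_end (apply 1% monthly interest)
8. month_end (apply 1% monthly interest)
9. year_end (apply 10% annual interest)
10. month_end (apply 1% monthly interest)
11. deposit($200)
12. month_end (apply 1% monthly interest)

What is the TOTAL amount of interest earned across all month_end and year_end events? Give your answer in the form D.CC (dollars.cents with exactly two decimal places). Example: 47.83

After 1 (deposit($200)): balance=$1200.00 total_interest=$0.00
After 2 (year_end (apply 10% annual interest)): balance=$1320.00 total_interest=$120.00
After 3 (withdraw($50)): balance=$1270.00 total_interest=$120.00
After 4 (year_end (apply 10% annual interest)): balance=$1397.00 total_interest=$247.00
After 5 (deposit($1000)): balance=$2397.00 total_interest=$247.00
After 6 (year_end (apply 10% annual interest)): balance=$2636.70 total_interest=$486.70
After 7 (month_end (apply 1% monthly interest)): balance=$2663.06 total_interest=$513.06
After 8 (month_end (apply 1% monthly interest)): balance=$2689.69 total_interest=$539.69
After 9 (year_end (apply 10% annual interest)): balance=$2958.65 total_interest=$808.65
After 10 (month_end (apply 1% monthly interest)): balance=$2988.23 total_interest=$838.23
After 11 (deposit($200)): balance=$3188.23 total_interest=$838.23
After 12 (month_end (apply 1% monthly interest)): balance=$3220.11 total_interest=$870.11

Answer: 870.11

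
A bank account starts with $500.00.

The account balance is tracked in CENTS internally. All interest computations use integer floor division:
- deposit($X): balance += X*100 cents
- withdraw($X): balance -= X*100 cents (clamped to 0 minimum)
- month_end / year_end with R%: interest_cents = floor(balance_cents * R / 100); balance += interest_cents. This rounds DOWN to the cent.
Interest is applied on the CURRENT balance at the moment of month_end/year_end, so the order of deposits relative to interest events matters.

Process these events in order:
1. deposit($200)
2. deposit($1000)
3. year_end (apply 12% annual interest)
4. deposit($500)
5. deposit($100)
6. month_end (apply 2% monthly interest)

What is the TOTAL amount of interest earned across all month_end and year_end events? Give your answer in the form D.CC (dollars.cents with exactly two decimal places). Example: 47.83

After 1 (deposit($200)): balance=$700.00 total_interest=$0.00
After 2 (deposit($1000)): balance=$1700.00 total_interest=$0.00
After 3 (year_end (apply 12% annual interest)): balance=$1904.00 total_interest=$204.00
After 4 (deposit($500)): balance=$2404.00 total_interest=$204.00
After 5 (deposit($100)): balance=$2504.00 total_interest=$204.00
After 6 (month_end (apply 2% monthly interest)): balance=$2554.08 total_interest=$254.08

Answer: 254.08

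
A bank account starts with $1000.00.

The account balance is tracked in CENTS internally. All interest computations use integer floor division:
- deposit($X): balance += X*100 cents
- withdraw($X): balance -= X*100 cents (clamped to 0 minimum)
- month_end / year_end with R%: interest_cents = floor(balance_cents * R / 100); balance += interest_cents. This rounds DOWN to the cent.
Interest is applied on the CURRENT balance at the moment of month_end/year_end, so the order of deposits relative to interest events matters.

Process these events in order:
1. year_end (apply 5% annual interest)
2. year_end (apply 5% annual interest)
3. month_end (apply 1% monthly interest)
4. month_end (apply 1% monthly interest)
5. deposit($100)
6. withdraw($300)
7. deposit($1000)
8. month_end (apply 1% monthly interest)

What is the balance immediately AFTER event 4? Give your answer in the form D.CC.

Answer: 1124.65

Derivation:
After 1 (year_end (apply 5% annual interest)): balance=$1050.00 total_interest=$50.00
After 2 (year_end (apply 5% annual interest)): balance=$1102.50 total_interest=$102.50
After 3 (month_end (apply 1% monthly interest)): balance=$1113.52 total_interest=$113.52
After 4 (month_end (apply 1% monthly interest)): balance=$1124.65 total_interest=$124.65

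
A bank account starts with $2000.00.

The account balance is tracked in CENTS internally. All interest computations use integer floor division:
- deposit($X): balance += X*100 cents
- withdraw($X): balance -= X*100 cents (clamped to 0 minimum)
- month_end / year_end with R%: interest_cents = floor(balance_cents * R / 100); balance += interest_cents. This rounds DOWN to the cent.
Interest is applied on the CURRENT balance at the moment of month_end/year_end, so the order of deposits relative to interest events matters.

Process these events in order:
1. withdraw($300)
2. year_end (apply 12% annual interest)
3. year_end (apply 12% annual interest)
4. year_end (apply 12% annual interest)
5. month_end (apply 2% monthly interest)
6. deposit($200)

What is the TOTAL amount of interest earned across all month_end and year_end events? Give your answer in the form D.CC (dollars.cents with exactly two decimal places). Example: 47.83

Answer: 736.13

Derivation:
After 1 (withdraw($300)): balance=$1700.00 total_interest=$0.00
After 2 (year_end (apply 12% annual interest)): balance=$1904.00 total_interest=$204.00
After 3 (year_end (apply 12% annual interest)): balance=$2132.48 total_interest=$432.48
After 4 (year_end (apply 12% annual interest)): balance=$2388.37 total_interest=$688.37
After 5 (month_end (apply 2% monthly interest)): balance=$2436.13 total_interest=$736.13
After 6 (deposit($200)): balance=$2636.13 total_interest=$736.13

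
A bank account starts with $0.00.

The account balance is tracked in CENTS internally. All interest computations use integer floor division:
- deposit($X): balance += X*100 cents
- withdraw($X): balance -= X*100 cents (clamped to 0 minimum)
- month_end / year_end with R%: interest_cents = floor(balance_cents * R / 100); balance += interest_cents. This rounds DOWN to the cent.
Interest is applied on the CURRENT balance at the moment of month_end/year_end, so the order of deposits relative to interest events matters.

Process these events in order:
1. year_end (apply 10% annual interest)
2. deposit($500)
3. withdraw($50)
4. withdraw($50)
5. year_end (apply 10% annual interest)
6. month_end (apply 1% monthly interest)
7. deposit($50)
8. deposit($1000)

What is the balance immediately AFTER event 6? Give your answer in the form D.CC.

Answer: 444.40

Derivation:
After 1 (year_end (apply 10% annual interest)): balance=$0.00 total_interest=$0.00
After 2 (deposit($500)): balance=$500.00 total_interest=$0.00
After 3 (withdraw($50)): balance=$450.00 total_interest=$0.00
After 4 (withdraw($50)): balance=$400.00 total_interest=$0.00
After 5 (year_end (apply 10% annual interest)): balance=$440.00 total_interest=$40.00
After 6 (month_end (apply 1% monthly interest)): balance=$444.40 total_interest=$44.40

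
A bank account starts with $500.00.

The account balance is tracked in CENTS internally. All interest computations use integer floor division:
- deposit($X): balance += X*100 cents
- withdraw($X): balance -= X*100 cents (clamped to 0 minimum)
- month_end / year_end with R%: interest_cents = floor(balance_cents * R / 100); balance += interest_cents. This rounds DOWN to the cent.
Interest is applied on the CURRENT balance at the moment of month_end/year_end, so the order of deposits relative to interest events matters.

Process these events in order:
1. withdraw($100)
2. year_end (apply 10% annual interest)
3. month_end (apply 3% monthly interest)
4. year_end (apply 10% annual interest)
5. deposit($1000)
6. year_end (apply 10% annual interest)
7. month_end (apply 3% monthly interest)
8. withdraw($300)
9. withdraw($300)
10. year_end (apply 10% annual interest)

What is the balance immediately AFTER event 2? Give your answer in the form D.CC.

Answer: 440.00

Derivation:
After 1 (withdraw($100)): balance=$400.00 total_interest=$0.00
After 2 (year_end (apply 10% annual interest)): balance=$440.00 total_interest=$40.00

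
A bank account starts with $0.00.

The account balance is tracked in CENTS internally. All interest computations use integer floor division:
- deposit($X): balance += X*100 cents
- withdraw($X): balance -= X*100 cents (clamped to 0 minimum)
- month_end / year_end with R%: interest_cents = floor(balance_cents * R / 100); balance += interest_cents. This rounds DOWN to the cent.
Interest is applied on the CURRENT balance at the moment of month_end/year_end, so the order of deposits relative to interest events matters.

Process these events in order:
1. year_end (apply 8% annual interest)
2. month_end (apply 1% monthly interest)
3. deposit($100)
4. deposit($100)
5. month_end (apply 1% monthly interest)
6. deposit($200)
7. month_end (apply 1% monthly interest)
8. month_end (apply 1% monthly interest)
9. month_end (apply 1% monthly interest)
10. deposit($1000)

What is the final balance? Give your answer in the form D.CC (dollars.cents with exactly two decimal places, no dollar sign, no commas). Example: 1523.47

After 1 (year_end (apply 8% annual interest)): balance=$0.00 total_interest=$0.00
After 2 (month_end (apply 1% monthly interest)): balance=$0.00 total_interest=$0.00
After 3 (deposit($100)): balance=$100.00 total_interest=$0.00
After 4 (deposit($100)): balance=$200.00 total_interest=$0.00
After 5 (month_end (apply 1% monthly interest)): balance=$202.00 total_interest=$2.00
After 6 (deposit($200)): balance=$402.00 total_interest=$2.00
After 7 (month_end (apply 1% monthly interest)): balance=$406.02 total_interest=$6.02
After 8 (month_end (apply 1% monthly interest)): balance=$410.08 total_interest=$10.08
After 9 (month_end (apply 1% monthly interest)): balance=$414.18 total_interest=$14.18
After 10 (deposit($1000)): balance=$1414.18 total_interest=$14.18

Answer: 1414.18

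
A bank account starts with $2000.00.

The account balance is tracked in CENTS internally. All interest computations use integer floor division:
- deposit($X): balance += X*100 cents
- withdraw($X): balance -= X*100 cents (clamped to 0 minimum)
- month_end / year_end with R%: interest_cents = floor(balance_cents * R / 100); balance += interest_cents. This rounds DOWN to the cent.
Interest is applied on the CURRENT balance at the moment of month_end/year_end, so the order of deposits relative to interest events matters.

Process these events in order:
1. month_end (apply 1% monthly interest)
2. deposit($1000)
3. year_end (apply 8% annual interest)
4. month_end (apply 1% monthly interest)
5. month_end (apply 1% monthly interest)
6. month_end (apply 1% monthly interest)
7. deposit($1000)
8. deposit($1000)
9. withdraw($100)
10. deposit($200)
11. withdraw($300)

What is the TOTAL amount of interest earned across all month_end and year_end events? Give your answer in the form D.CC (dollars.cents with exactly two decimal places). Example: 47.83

After 1 (month_end (apply 1% monthly interest)): balance=$2020.00 total_interest=$20.00
After 2 (deposit($1000)): balance=$3020.00 total_interest=$20.00
After 3 (year_end (apply 8% annual interest)): balance=$3261.60 total_interest=$261.60
After 4 (month_end (apply 1% monthly interest)): balance=$3294.21 total_interest=$294.21
After 5 (month_end (apply 1% monthly interest)): balance=$3327.15 total_interest=$327.15
After 6 (month_end (apply 1% monthly interest)): balance=$3360.42 total_interest=$360.42
After 7 (deposit($1000)): balance=$4360.42 total_interest=$360.42
After 8 (deposit($1000)): balance=$5360.42 total_interest=$360.42
After 9 (withdraw($100)): balance=$5260.42 total_interest=$360.42
After 10 (deposit($200)): balance=$5460.42 total_interest=$360.42
After 11 (withdraw($300)): balance=$5160.42 total_interest=$360.42

Answer: 360.42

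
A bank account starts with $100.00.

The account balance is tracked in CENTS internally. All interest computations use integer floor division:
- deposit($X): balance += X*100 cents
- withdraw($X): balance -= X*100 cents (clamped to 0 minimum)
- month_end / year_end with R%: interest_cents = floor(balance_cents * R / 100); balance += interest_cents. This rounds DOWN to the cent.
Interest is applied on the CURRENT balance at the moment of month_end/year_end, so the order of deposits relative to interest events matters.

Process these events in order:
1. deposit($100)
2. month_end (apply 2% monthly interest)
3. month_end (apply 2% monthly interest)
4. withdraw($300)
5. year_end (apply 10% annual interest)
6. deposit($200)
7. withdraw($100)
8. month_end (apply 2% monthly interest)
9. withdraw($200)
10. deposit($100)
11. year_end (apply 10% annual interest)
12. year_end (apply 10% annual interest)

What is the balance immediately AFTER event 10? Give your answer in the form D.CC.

After 1 (deposit($100)): balance=$200.00 total_interest=$0.00
After 2 (month_end (apply 2% monthly interest)): balance=$204.00 total_interest=$4.00
After 3 (month_end (apply 2% monthly interest)): balance=$208.08 total_interest=$8.08
After 4 (withdraw($300)): balance=$0.00 total_interest=$8.08
After 5 (year_end (apply 10% annual interest)): balance=$0.00 total_interest=$8.08
After 6 (deposit($200)): balance=$200.00 total_interest=$8.08
After 7 (withdraw($100)): balance=$100.00 total_interest=$8.08
After 8 (month_end (apply 2% monthly interest)): balance=$102.00 total_interest=$10.08
After 9 (withdraw($200)): balance=$0.00 total_interest=$10.08
After 10 (deposit($100)): balance=$100.00 total_interest=$10.08

Answer: 100.00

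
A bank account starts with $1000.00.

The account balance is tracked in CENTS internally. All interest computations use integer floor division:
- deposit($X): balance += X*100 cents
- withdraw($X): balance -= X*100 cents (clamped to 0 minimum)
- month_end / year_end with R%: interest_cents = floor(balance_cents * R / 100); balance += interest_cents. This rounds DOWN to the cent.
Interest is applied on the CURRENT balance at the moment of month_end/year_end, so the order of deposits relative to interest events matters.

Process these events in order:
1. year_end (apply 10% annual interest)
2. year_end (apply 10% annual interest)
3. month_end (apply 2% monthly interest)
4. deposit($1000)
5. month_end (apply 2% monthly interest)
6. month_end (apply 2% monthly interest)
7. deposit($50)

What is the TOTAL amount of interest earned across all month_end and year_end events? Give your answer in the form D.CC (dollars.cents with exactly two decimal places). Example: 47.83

Answer: 324.45

Derivation:
After 1 (year_end (apply 10% annual interest)): balance=$1100.00 total_interest=$100.00
After 2 (year_end (apply 10% annual interest)): balance=$1210.00 total_interest=$210.00
After 3 (month_end (apply 2% monthly interest)): balance=$1234.20 total_interest=$234.20
After 4 (deposit($1000)): balance=$2234.20 total_interest=$234.20
After 5 (month_end (apply 2% monthly interest)): balance=$2278.88 total_interest=$278.88
After 6 (month_end (apply 2% monthly interest)): balance=$2324.45 total_interest=$324.45
After 7 (deposit($50)): balance=$2374.45 total_interest=$324.45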